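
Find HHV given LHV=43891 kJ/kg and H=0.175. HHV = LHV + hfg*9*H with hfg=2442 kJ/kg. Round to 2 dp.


HHV = LHV + hfg * 9 * H
Water addition = 2442 * 9 * 0.175 = 3846.150 kJ/kg
HHV = 43891 + 3846.150 = 47737.15 kJ/kg


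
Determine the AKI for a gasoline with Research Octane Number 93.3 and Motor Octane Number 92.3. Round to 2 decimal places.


AKI = (RON + MON) / 2
AKI = (93.3 + 92.3) / 2
AKI = 185.6 / 2 = 92.80


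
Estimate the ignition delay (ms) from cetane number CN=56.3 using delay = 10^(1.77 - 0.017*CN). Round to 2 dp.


delay = 10^(1.77 - 0.017*CN)
Exponent = 1.77 - 0.017*56.3 = 0.8129
delay = 10^0.8129 = 6.50 ms


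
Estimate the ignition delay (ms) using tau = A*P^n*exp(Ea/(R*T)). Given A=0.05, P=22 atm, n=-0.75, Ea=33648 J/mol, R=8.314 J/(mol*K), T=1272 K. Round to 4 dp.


tau = A * P^n * exp(Ea/(R*T))
P^n = 22^(-0.75) = 0.09844258
Ea/(R*T) = 33648/(8.314*1272) = 3.181721
exp(Ea/(R*T)) = 24.088179
tau = 0.05 * 0.09844258 * 24.088179 = 0.1186 ms


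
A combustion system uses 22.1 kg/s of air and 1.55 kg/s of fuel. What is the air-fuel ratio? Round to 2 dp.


AFR = m_air / m_fuel
AFR = 22.1 / 1.55 = 14.26


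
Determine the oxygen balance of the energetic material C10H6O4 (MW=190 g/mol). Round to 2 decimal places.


OB = -1600 * (2C + H/2 - O) / MW
Inner = 2*10 + 6/2 - 4 = 19.00
OB = -1600 * 19.00 / 190 = -160.00%


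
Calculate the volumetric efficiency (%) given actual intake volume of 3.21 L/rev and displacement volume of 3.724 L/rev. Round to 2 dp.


eta_v = (V_actual / V_disp) * 100
Ratio = 3.21 / 3.724 = 0.8620
eta_v = 0.8620 * 100 = 86.20%


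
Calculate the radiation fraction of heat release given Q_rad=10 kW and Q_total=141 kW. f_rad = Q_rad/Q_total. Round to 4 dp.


f_rad = Q_rad / Q_total
f_rad = 10 / 141 = 0.0709


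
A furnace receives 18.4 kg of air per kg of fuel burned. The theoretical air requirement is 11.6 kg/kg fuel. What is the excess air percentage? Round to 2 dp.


Excess air = actual - stoichiometric = 18.4 - 11.6 = 6.80 kg/kg fuel
Excess air % = (excess / stoich) * 100 = (6.80 / 11.6) * 100 = 58.62%


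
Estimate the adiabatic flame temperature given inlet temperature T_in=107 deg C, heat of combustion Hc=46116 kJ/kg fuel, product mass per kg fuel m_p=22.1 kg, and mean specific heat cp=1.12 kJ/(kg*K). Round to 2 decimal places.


T_ad = T_in + Hc / (m_p * cp)
Denominator = 22.1 * 1.12 = 24.7520
Temperature rise = 46116 / 24.7520 = 1863.12 K
T_ad = 107 + 1863.12 = 1970.12 deg C


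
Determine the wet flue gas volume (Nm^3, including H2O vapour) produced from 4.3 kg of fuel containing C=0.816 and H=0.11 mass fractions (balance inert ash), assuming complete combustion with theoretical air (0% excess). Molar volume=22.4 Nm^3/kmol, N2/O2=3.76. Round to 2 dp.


Per kg fuel: CO2 = (C/12 kmol)*22.4 = (0.816/12)*22.4 = 1.52320 Nm^3
Per kg fuel: H2O = (H/2 kmol)*22.4 = (0.11/2)*22.4 = 1.23200 Nm^3
O2 needed per kg fuel = C/12 + H/4 = 0.816/12 + 0.11/4 = 0.09550000 kmol
Per kg fuel: N2 = O2*3.76*22.4 = 0.09550000*3.76*22.4 = 8.04339 Nm^3
Total per kg = 1.52320 + 1.23200 + 8.04339 = 10.79859 Nm^3
Total = 10.79859 * 4.3 = 46.43 Nm^3


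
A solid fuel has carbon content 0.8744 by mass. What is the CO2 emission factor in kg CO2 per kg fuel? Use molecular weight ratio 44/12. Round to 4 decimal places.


EF = C_frac * (M_CO2 / M_C)
EF = 0.8744 * (44/12)
EF = 0.8744 * 3.666667 = 3.2061 kg_CO2/kg_fuel


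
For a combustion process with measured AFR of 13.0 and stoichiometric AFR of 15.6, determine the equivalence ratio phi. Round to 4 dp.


phi = AFR_stoich / AFR_actual
phi = 15.6 / 13.0 = 1.2000


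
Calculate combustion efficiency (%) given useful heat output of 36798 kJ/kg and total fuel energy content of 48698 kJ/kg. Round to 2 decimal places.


Efficiency = (Q_useful / Q_fuel) * 100
Efficiency = (36798 / 48698) * 100
Efficiency = 0.7556 * 100 = 75.56%


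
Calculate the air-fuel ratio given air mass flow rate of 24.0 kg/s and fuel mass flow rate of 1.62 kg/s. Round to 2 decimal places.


AFR = m_air / m_fuel
AFR = 24.0 / 1.62 = 14.81


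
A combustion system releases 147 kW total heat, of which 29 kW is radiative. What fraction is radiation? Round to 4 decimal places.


f_rad = Q_rad / Q_total
f_rad = 29 / 147 = 0.1973


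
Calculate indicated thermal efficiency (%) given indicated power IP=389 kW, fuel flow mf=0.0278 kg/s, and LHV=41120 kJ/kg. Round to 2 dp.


eta_ith = (IP / (mf * LHV)) * 100
Denominator = 0.0278 * 41120 = 1143.1360 kW
eta_ith = (389 / 1143.1360) * 100 = 34.03%


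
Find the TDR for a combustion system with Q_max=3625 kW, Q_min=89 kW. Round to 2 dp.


TDR = Q_max / Q_min
TDR = 3625 / 89 = 40.73


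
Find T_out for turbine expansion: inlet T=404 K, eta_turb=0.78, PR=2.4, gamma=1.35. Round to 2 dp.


T_out = T_in * (1 - eta * (1 - PR^(-(gamma-1)/gamma)))
Exponent = -(1.35-1)/1.35 = -0.25925926
PR^exp = 2.4^(-0.25925926) = 0.79694200
Factor = 1 - 0.78*(1 - 0.79694200) = 0.84161476
T_out = 404 * 0.84161476 = 340.01 K


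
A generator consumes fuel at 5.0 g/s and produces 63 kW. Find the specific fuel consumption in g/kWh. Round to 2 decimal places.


SFC = (mf / BP) * 3600
Rate = 5.0 / 63 = 0.079365 g/(s*kW)
SFC = 0.079365 * 3600 = 285.71 g/kWh


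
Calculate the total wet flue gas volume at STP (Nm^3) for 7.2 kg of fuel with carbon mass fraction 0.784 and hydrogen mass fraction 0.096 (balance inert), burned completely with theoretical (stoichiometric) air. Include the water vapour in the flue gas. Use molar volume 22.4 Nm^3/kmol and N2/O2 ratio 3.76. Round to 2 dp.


Per kg fuel: CO2 = (C/12 kmol)*22.4 = (0.784/12)*22.4 = 1.46347 Nm^3
Per kg fuel: H2O = (H/2 kmol)*22.4 = (0.096/2)*22.4 = 1.07520 Nm^3
O2 needed per kg fuel = C/12 + H/4 = 0.784/12 + 0.096/4 = 0.08933333 kmol
Per kg fuel: N2 = O2*3.76*22.4 = 0.08933333*3.76*22.4 = 7.52401 Nm^3
Total per kg = 1.46347 + 1.07520 + 7.52401 = 10.06268 Nm^3
Total = 10.06268 * 7.2 = 72.45 Nm^3


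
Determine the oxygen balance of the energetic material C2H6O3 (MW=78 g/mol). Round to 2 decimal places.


OB = -1600 * (2C + H/2 - O) / MW
Inner = 2*2 + 6/2 - 3 = 4.00
OB = -1600 * 4.00 / 78 = -82.05%


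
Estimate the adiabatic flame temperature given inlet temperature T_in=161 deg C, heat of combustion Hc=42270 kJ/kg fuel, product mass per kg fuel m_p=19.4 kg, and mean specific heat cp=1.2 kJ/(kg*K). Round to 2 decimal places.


T_ad = T_in + Hc / (m_p * cp)
Denominator = 19.4 * 1.2 = 23.2800
Temperature rise = 42270 / 23.2800 = 1815.72 K
T_ad = 161 + 1815.72 = 1976.72 deg C


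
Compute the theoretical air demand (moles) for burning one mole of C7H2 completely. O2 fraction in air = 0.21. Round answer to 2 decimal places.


Balanced combustion: C7H2 + 7.5 O2 -> 7 CO2 + 1 H2O
O2 needed = C + H/4 = 7 + 2/4 = 7.50 moles
Air moles = O2 / 0.21 = 7.50 / 0.21 = 35.71 moles air


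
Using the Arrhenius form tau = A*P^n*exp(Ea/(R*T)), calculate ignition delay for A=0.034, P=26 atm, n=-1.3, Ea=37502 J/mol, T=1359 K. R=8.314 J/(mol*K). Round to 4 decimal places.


tau = A * P^n * exp(Ea/(R*T))
P^n = 26^(-1.3) = 0.01447220
Ea/(R*T) = 37502/(8.314*1359) = 3.319135
exp(Ea/(R*T)) = 27.636442
tau = 0.034 * 0.01447220 * 27.636442 = 0.0136 ms


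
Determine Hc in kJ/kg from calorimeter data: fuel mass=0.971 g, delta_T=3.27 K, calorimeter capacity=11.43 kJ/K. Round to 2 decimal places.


Hc = C_cal * delta_T / m_fuel
Q_released = 11.43 * 3.27 = 37.3761 kJ
m_fuel = 0.971 g = 0.971/1000 kg = 0.000971 kg
Hc = 37.3761 / 0.000971 = 38492.38 kJ/kg


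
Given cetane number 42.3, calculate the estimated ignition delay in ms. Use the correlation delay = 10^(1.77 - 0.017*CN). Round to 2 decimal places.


delay = 10^(1.77 - 0.017*CN)
Exponent = 1.77 - 0.017*42.3 = 1.0509
delay = 10^1.0509 = 11.24 ms


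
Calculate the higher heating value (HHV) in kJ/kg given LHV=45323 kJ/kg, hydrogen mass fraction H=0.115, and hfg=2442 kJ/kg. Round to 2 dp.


HHV = LHV + hfg * 9 * H
Water addition = 2442 * 9 * 0.115 = 2527.470 kJ/kg
HHV = 45323 + 2527.470 = 47850.47 kJ/kg


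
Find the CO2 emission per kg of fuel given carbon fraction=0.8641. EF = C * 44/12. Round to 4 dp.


EF = C_frac * (M_CO2 / M_C)
EF = 0.8641 * (44/12)
EF = 0.8641 * 3.666667 = 3.1684 kg_CO2/kg_fuel


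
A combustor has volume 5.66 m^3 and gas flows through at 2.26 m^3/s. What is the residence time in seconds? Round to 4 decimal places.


tau = V / Q_flow
tau = 5.66 / 2.26 = 2.5044 s


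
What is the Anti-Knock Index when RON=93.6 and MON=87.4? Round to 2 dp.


AKI = (RON + MON) / 2
AKI = (93.6 + 87.4) / 2
AKI = 181.0 / 2 = 90.50


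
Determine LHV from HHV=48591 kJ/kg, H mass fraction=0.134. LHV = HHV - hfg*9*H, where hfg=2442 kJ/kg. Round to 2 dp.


LHV = HHV - hfg * 9 * H
Water correction = 2442 * 9 * 0.134 = 2945.052 kJ/kg
LHV = 48591 - 2945.052 = 45645.95 kJ/kg


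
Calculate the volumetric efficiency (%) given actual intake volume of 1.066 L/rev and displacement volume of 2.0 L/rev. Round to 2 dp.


eta_v = (V_actual / V_disp) * 100
Ratio = 1.066 / 2.0 = 0.5330
eta_v = 0.5330 * 100 = 53.30%


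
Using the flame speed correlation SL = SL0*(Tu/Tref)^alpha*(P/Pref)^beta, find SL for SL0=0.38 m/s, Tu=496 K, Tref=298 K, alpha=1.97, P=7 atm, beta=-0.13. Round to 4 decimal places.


SL = SL0 * (Tu/Tref)^alpha * (P/Pref)^beta
T ratio = 496/298 = 1.66442953
(T ratio)^alpha = 1.66442953^1.97 = 2.728305
(P/Pref)^beta = 7^(-0.13) = 0.776492
SL = 0.38 * 2.728305 * 0.776492 = 0.8050 m/s


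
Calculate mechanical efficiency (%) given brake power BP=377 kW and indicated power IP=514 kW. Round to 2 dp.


eta_mech = (BP / IP) * 100
Ratio = 377 / 514 = 0.7335
eta_mech = 0.7335 * 100 = 73.35%


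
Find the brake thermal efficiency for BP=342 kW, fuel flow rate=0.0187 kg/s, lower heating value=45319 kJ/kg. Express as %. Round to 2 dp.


eta_BTE = (BP / (mf * LHV)) * 100
Denominator = 0.0187 * 45319 = 847.4653 kW
eta_BTE = (342 / 847.4653) * 100 = 40.36%


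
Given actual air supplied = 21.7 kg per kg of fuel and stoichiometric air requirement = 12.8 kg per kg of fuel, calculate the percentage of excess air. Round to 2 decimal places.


Excess air = actual - stoichiometric = 21.7 - 12.8 = 8.90 kg/kg fuel
Excess air % = (excess / stoich) * 100 = (8.90 / 12.8) * 100 = 69.53%


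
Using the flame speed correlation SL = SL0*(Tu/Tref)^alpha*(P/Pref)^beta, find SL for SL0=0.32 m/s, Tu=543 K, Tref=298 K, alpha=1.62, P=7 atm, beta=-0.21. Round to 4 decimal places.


SL = SL0 * (Tu/Tref)^alpha * (P/Pref)^beta
T ratio = 543/298 = 1.82214765
(T ratio)^alpha = 1.82214765^1.62 = 2.643293
(P/Pref)^beta = 7^(-0.21) = 0.664553
SL = 0.32 * 2.643293 * 0.664553 = 0.5621 m/s


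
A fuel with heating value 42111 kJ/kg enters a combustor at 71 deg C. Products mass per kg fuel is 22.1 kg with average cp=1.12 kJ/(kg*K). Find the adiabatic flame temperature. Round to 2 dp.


T_ad = T_in + Hc / (m_p * cp)
Denominator = 22.1 * 1.12 = 24.7520
Temperature rise = 42111 / 24.7520 = 1701.32 K
T_ad = 71 + 1701.32 = 1772.32 deg C


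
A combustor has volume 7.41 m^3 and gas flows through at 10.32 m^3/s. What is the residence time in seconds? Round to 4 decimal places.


tau = V / Q_flow
tau = 7.41 / 10.32 = 0.7180 s


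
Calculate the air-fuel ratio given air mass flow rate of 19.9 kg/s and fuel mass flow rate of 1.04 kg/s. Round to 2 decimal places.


AFR = m_air / m_fuel
AFR = 19.9 / 1.04 = 19.13


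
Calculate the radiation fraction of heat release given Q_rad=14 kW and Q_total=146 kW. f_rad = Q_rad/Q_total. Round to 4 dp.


f_rad = Q_rad / Q_total
f_rad = 14 / 146 = 0.0959


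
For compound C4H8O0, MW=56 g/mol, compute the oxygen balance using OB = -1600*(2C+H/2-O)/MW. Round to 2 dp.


OB = -1600 * (2C + H/2 - O) / MW
Inner = 2*4 + 8/2 - 0 = 12.00
OB = -1600 * 12.00 / 56 = -342.86%


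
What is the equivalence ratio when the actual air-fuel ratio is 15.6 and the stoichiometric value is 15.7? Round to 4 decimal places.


phi = AFR_stoich / AFR_actual
phi = 15.7 / 15.6 = 1.0064


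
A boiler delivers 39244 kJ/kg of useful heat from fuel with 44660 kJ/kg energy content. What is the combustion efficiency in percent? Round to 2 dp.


Efficiency = (Q_useful / Q_fuel) * 100
Efficiency = (39244 / 44660) * 100
Efficiency = 0.8787 * 100 = 87.87%


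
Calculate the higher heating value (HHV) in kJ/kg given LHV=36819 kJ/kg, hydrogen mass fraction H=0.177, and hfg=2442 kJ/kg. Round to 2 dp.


HHV = LHV + hfg * 9 * H
Water addition = 2442 * 9 * 0.177 = 3890.106 kJ/kg
HHV = 36819 + 3890.106 = 40709.11 kJ/kg


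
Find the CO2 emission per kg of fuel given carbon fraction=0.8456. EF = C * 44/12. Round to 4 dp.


EF = C_frac * (M_CO2 / M_C)
EF = 0.8456 * (44/12)
EF = 0.8456 * 3.666667 = 3.1005 kg_CO2/kg_fuel


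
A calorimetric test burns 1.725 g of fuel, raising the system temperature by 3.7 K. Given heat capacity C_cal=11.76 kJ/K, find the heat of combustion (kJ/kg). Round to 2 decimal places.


Hc = C_cal * delta_T / m_fuel
Q_released = 11.76 * 3.7 = 43.5120 kJ
m_fuel = 1.725 g = 1.725/1000 kg = 0.001725 kg
Hc = 43.5120 / 0.001725 = 25224.35 kJ/kg


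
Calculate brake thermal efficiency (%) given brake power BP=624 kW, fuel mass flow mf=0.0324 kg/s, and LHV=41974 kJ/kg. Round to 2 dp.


eta_BTE = (BP / (mf * LHV)) * 100
Denominator = 0.0324 * 41974 = 1359.9576 kW
eta_BTE = (624 / 1359.9576) * 100 = 45.88%


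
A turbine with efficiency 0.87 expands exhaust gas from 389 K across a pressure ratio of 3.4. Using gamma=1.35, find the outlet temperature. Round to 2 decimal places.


T_out = T_in * (1 - eta * (1 - PR^(-(gamma-1)/gamma)))
Exponent = -(1.35-1)/1.35 = -0.25925926
PR^exp = 3.4^(-0.25925926) = 0.72813041
Factor = 1 - 0.87*(1 - 0.72813041) = 0.76347346
T_out = 389 * 0.76347346 = 296.99 K


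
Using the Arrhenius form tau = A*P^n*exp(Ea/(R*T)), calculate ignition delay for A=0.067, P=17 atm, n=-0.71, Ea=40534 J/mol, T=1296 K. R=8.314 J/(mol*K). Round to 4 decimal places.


tau = A * P^n * exp(Ea/(R*T))
P^n = 17^(-0.71) = 0.13377694
Ea/(R*T) = 40534/(8.314*1296) = 3.761876
exp(Ea/(R*T)) = 43.029060
tau = 0.067 * 0.13377694 * 43.029060 = 0.3857 ms


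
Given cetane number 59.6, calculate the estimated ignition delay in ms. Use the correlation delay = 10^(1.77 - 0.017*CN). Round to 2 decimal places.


delay = 10^(1.77 - 0.017*CN)
Exponent = 1.77 - 0.017*59.6 = 0.7568
delay = 10^0.7568 = 5.71 ms


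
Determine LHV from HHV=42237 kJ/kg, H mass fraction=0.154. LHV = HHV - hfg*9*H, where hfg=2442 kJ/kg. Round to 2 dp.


LHV = HHV - hfg * 9 * H
Water correction = 2442 * 9 * 0.154 = 3384.612 kJ/kg
LHV = 42237 - 3384.612 = 38852.39 kJ/kg


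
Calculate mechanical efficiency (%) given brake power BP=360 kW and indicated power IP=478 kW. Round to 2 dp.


eta_mech = (BP / IP) * 100
Ratio = 360 / 478 = 0.7531
eta_mech = 0.7531 * 100 = 75.31%


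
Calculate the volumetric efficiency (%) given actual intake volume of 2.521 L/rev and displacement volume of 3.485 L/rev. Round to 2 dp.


eta_v = (V_actual / V_disp) * 100
Ratio = 2.521 / 3.485 = 0.7234
eta_v = 0.7234 * 100 = 72.34%


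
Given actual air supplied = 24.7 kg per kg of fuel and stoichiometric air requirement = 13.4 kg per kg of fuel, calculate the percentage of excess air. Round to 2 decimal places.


Excess air = actual - stoichiometric = 24.7 - 13.4 = 11.30 kg/kg fuel
Excess air % = (excess / stoich) * 100 = (11.30 / 13.4) * 100 = 84.33%


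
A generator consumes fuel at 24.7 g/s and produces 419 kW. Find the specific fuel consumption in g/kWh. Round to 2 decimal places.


SFC = (mf / BP) * 3600
Rate = 24.7 / 419 = 0.058950 g/(s*kW)
SFC = 0.058950 * 3600 = 212.22 g/kWh


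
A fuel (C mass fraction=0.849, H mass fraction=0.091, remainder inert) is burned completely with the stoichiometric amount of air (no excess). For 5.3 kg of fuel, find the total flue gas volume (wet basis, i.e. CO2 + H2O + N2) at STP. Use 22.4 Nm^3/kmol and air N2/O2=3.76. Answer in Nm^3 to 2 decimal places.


Per kg fuel: CO2 = (C/12 kmol)*22.4 = (0.849/12)*22.4 = 1.58480 Nm^3
Per kg fuel: H2O = (H/2 kmol)*22.4 = (0.091/2)*22.4 = 1.01920 Nm^3
O2 needed per kg fuel = C/12 + H/4 = 0.849/12 + 0.091/4 = 0.09350000 kmol
Per kg fuel: N2 = O2*3.76*22.4 = 0.09350000*3.76*22.4 = 7.87494 Nm^3
Total per kg = 1.58480 + 1.01920 + 7.87494 = 10.47894 Nm^3
Total = 10.47894 * 5.3 = 55.54 Nm^3


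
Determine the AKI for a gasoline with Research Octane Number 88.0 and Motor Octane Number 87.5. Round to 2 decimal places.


AKI = (RON + MON) / 2
AKI = (88.0 + 87.5) / 2
AKI = 175.5 / 2 = 87.75


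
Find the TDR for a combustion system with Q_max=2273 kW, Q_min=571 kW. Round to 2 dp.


TDR = Q_max / Q_min
TDR = 2273 / 571 = 3.98


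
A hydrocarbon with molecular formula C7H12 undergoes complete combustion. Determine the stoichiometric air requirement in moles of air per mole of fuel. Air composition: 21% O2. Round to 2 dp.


Balanced combustion: C7H12 + 10 O2 -> 7 CO2 + 6 H2O
O2 needed = C + H/4 = 7 + 12/4 = 10.00 moles
Air moles = O2 / 0.21 = 10.00 / 0.21 = 47.62 moles air


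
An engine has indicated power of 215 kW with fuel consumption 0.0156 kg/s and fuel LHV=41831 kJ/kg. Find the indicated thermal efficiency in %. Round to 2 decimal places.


eta_ith = (IP / (mf * LHV)) * 100
Denominator = 0.0156 * 41831 = 652.5636 kW
eta_ith = (215 / 652.5636) * 100 = 32.95%


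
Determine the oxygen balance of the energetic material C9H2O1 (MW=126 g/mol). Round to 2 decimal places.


OB = -1600 * (2C + H/2 - O) / MW
Inner = 2*9 + 2/2 - 1 = 18.00
OB = -1600 * 18.00 / 126 = -228.57%


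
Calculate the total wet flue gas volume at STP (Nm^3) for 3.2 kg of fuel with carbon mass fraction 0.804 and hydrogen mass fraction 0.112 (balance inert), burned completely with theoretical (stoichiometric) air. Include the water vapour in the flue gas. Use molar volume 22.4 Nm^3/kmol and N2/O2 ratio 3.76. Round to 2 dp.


Per kg fuel: CO2 = (C/12 kmol)*22.4 = (0.804/12)*22.4 = 1.50080 Nm^3
Per kg fuel: H2O = (H/2 kmol)*22.4 = (0.112/2)*22.4 = 1.25440 Nm^3
O2 needed per kg fuel = C/12 + H/4 = 0.804/12 + 0.112/4 = 0.09500000 kmol
Per kg fuel: N2 = O2*3.76*22.4 = 0.09500000*3.76*22.4 = 8.00128 Nm^3
Total per kg = 1.50080 + 1.25440 + 8.00128 = 10.75648 Nm^3
Total = 10.75648 * 3.2 = 34.42 Nm^3


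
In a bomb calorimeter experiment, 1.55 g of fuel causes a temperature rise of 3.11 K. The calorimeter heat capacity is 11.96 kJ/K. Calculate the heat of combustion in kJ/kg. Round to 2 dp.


Hc = C_cal * delta_T / m_fuel
Q_released = 11.96 * 3.11 = 37.1956 kJ
m_fuel = 1.55 g = 1.55/1000 kg = 0.001550 kg
Hc = 37.1956 / 0.001550 = 23997.16 kJ/kg


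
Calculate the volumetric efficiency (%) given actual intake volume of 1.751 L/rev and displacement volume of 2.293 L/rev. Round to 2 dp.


eta_v = (V_actual / V_disp) * 100
Ratio = 1.751 / 2.293 = 0.7636
eta_v = 0.7636 * 100 = 76.36%


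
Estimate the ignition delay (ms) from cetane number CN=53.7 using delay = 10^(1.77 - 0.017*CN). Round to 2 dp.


delay = 10^(1.77 - 0.017*CN)
Exponent = 1.77 - 0.017*53.7 = 0.8571
delay = 10^0.8571 = 7.20 ms


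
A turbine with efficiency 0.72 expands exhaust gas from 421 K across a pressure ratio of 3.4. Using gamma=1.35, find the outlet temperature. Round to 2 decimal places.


T_out = T_in * (1 - eta * (1 - PR^(-(gamma-1)/gamma)))
Exponent = -(1.35-1)/1.35 = -0.25925926
PR^exp = 3.4^(-0.25925926) = 0.72813041
Factor = 1 - 0.72*(1 - 0.72813041) = 0.80425390
T_out = 421 * 0.80425390 = 338.59 K


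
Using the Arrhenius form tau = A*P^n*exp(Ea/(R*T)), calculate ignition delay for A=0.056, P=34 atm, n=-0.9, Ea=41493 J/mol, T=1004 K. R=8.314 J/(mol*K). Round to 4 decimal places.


tau = A * P^n * exp(Ea/(R*T))
P^n = 34^(-0.9) = 0.04184745
Ea/(R*T) = 41493/(8.314*1004) = 4.970855
exp(Ea/(R*T)) = 144.150096
tau = 0.056 * 0.04184745 * 144.150096 = 0.3378 ms


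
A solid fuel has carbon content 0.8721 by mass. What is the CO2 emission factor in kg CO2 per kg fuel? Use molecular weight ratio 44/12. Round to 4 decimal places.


EF = C_frac * (M_CO2 / M_C)
EF = 0.8721 * (44/12)
EF = 0.8721 * 3.666667 = 3.1977 kg_CO2/kg_fuel


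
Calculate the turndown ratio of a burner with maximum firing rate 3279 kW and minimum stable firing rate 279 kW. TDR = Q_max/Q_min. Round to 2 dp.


TDR = Q_max / Q_min
TDR = 3279 / 279 = 11.75


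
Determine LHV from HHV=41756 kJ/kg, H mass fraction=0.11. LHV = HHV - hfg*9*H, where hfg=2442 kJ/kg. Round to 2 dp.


LHV = HHV - hfg * 9 * H
Water correction = 2442 * 9 * 0.11 = 2417.580 kJ/kg
LHV = 41756 - 2417.580 = 39338.42 kJ/kg


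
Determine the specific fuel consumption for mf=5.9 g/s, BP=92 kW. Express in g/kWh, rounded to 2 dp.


SFC = (mf / BP) * 3600
Rate = 5.9 / 92 = 0.064130 g/(s*kW)
SFC = 0.064130 * 3600 = 230.87 g/kWh


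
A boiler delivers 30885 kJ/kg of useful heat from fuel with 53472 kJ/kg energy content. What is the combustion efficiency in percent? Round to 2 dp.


Efficiency = (Q_useful / Q_fuel) * 100
Efficiency = (30885 / 53472) * 100
Efficiency = 0.5776 * 100 = 57.76%


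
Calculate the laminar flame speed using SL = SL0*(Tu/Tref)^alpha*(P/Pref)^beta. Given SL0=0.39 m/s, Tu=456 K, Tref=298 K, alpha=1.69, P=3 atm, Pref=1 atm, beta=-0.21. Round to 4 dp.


SL = SL0 * (Tu/Tref)^alpha * (P/Pref)^beta
T ratio = 456/298 = 1.53020134
(T ratio)^alpha = 1.53020134^1.69 = 2.052226
(P/Pref)^beta = 3^(-0.21) = 0.793971
SL = 0.39 * 2.052226 * 0.793971 = 0.6355 m/s


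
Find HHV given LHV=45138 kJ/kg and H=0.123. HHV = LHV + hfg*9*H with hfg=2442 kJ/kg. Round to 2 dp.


HHV = LHV + hfg * 9 * H
Water addition = 2442 * 9 * 0.123 = 2703.294 kJ/kg
HHV = 45138 + 2703.294 = 47841.29 kJ/kg


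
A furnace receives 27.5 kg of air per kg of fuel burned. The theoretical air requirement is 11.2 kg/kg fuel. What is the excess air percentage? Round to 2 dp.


Excess air = actual - stoichiometric = 27.5 - 11.2 = 16.30 kg/kg fuel
Excess air % = (excess / stoich) * 100 = (16.30 / 11.2) * 100 = 145.54%


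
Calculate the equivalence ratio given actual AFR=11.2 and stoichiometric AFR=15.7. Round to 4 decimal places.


phi = AFR_stoich / AFR_actual
phi = 15.7 / 11.2 = 1.4018


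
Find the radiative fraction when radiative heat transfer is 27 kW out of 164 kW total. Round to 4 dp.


f_rad = Q_rad / Q_total
f_rad = 27 / 164 = 0.1646


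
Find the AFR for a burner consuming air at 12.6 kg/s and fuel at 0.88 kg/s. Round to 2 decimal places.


AFR = m_air / m_fuel
AFR = 12.6 / 0.88 = 14.32


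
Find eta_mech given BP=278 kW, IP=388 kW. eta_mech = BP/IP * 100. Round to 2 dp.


eta_mech = (BP / IP) * 100
Ratio = 278 / 388 = 0.7165
eta_mech = 0.7165 * 100 = 71.65%


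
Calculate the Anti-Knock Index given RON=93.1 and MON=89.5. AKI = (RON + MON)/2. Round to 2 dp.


AKI = (RON + MON) / 2
AKI = (93.1 + 89.5) / 2
AKI = 182.6 / 2 = 91.30


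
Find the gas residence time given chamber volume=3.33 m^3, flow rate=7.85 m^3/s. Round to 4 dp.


tau = V / Q_flow
tau = 3.33 / 7.85 = 0.4242 s


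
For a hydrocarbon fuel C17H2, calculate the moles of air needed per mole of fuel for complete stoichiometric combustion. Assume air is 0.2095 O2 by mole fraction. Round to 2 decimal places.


Balanced combustion: C17H2 + 17.5 O2 -> 17 CO2 + 1 H2O
O2 needed = C + H/4 = 17 + 2/4 = 17.50 moles
Air moles = O2 / 0.2095 = 17.50 / 0.2095 = 83.53 moles air


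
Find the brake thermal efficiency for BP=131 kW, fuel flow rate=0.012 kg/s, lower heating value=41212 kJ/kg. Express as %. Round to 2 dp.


eta_BTE = (BP / (mf * LHV)) * 100
Denominator = 0.012 * 41212 = 494.5440 kW
eta_BTE = (131 / 494.5440) * 100 = 26.49%


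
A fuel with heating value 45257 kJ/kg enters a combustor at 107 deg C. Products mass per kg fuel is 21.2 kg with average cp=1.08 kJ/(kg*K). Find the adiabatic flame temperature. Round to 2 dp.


T_ad = T_in + Hc / (m_p * cp)
Denominator = 21.2 * 1.08 = 22.8960
Temperature rise = 45257 / 22.8960 = 1976.63 K
T_ad = 107 + 1976.63 = 2083.63 deg C


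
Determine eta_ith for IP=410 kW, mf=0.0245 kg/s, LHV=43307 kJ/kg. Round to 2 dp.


eta_ith = (IP / (mf * LHV)) * 100
Denominator = 0.0245 * 43307 = 1061.0215 kW
eta_ith = (410 / 1061.0215) * 100 = 38.64%


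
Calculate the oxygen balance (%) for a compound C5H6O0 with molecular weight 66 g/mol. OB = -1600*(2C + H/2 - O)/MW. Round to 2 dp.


OB = -1600 * (2C + H/2 - O) / MW
Inner = 2*5 + 6/2 - 0 = 13.00
OB = -1600 * 13.00 / 66 = -315.15%


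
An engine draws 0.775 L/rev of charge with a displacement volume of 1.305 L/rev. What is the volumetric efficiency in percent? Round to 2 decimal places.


eta_v = (V_actual / V_disp) * 100
Ratio = 0.775 / 1.305 = 0.5939
eta_v = 0.5939 * 100 = 59.39%


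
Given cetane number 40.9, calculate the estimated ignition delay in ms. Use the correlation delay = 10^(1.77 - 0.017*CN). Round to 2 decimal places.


delay = 10^(1.77 - 0.017*CN)
Exponent = 1.77 - 0.017*40.9 = 1.0747
delay = 10^1.0747 = 11.88 ms


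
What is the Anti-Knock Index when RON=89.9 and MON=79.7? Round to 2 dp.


AKI = (RON + MON) / 2
AKI = (89.9 + 79.7) / 2
AKI = 169.6 / 2 = 84.80


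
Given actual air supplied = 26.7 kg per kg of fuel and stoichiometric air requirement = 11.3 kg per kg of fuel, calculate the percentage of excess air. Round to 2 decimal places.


Excess air = actual - stoichiometric = 26.7 - 11.3 = 15.40 kg/kg fuel
Excess air % = (excess / stoich) * 100 = (15.40 / 11.3) * 100 = 136.28%


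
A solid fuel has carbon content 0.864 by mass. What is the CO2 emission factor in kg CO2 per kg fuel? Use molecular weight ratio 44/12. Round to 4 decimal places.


EF = C_frac * (M_CO2 / M_C)
EF = 0.864 * (44/12)
EF = 0.864 * 3.666667 = 3.1680 kg_CO2/kg_fuel


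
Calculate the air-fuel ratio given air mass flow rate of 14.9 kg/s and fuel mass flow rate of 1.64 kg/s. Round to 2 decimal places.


AFR = m_air / m_fuel
AFR = 14.9 / 1.64 = 9.09


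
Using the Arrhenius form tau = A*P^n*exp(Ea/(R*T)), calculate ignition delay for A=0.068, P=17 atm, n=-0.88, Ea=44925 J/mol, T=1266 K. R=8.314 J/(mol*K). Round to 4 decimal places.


tau = A * P^n * exp(Ea/(R*T))
P^n = 17^(-0.88) = 0.08264279
Ea/(R*T) = 44925/(8.314*1266) = 4.268196
exp(Ea/(R*T)) = 71.392731
tau = 0.068 * 0.08264279 * 71.392731 = 0.4012 ms


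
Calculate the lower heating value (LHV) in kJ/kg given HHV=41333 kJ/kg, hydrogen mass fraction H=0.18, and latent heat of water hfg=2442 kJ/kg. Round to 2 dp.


LHV = HHV - hfg * 9 * H
Water correction = 2442 * 9 * 0.18 = 3956.040 kJ/kg
LHV = 41333 - 3956.040 = 37376.96 kJ/kg


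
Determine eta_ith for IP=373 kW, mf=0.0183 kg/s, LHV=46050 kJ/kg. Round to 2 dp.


eta_ith = (IP / (mf * LHV)) * 100
Denominator = 0.0183 * 46050 = 842.7150 kW
eta_ith = (373 / 842.7150) * 100 = 44.26%


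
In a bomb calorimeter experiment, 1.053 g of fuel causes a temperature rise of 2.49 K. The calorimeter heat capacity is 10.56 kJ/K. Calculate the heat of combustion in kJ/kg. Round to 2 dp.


Hc = C_cal * delta_T / m_fuel
Q_released = 10.56 * 2.49 = 26.2944 kJ
m_fuel = 1.053 g = 1.053/1000 kg = 0.001053 kg
Hc = 26.2944 / 0.001053 = 24970.94 kJ/kg


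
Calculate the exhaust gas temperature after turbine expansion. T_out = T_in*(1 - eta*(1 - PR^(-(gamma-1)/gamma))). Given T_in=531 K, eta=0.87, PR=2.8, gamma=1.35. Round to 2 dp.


T_out = T_in * (1 - eta * (1 - PR^(-(gamma-1)/gamma)))
Exponent = -(1.35-1)/1.35 = -0.25925926
PR^exp = 2.8^(-0.25925926) = 0.76572026
Factor = 1 - 0.87*(1 - 0.76572026) = 0.79617663
T_out = 531 * 0.79617663 = 422.77 K


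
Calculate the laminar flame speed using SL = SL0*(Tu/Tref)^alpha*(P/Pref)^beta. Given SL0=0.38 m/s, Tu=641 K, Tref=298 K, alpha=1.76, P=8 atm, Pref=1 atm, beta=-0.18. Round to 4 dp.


SL = SL0 * (Tu/Tref)^alpha * (P/Pref)^beta
T ratio = 641/298 = 2.15100671
(T ratio)^alpha = 2.15100671^1.76 = 3.849901
(P/Pref)^beta = 8^(-0.18) = 0.687771
SL = 0.38 * 3.849901 * 0.687771 = 1.0062 m/s


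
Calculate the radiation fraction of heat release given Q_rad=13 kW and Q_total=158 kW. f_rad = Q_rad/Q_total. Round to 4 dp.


f_rad = Q_rad / Q_total
f_rad = 13 / 158 = 0.0823


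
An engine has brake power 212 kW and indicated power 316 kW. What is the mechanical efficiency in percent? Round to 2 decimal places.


eta_mech = (BP / IP) * 100
Ratio = 212 / 316 = 0.6709
eta_mech = 0.6709 * 100 = 67.09%


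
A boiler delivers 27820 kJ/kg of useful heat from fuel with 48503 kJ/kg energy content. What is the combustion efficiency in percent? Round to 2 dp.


Efficiency = (Q_useful / Q_fuel) * 100
Efficiency = (27820 / 48503) * 100
Efficiency = 0.5736 * 100 = 57.36%


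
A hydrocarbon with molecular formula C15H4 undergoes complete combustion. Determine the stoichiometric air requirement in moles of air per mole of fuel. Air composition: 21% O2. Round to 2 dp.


Balanced combustion: C15H4 + 16 O2 -> 15 CO2 + 2 H2O
O2 needed = C + H/4 = 15 + 4/4 = 16.00 moles
Air moles = O2 / 0.21 = 16.00 / 0.21 = 76.19 moles air


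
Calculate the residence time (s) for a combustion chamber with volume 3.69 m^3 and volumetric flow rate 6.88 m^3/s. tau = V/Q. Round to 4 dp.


tau = V / Q_flow
tau = 3.69 / 6.88 = 0.5363 s


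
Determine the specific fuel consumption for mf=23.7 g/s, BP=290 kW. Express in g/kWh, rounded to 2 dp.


SFC = (mf / BP) * 3600
Rate = 23.7 / 290 = 0.081724 g/(s*kW)
SFC = 0.081724 * 3600 = 294.21 g/kWh


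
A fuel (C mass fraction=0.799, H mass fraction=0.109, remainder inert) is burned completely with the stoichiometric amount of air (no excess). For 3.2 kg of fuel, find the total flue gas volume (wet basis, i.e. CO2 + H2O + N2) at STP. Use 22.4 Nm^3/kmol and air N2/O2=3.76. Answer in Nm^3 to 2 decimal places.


Per kg fuel: CO2 = (C/12 kmol)*22.4 = (0.799/12)*22.4 = 1.49147 Nm^3
Per kg fuel: H2O = (H/2 kmol)*22.4 = (0.109/2)*22.4 = 1.22080 Nm^3
O2 needed per kg fuel = C/12 + H/4 = 0.799/12 + 0.109/4 = 0.09383333 kmol
Per kg fuel: N2 = O2*3.76*22.4 = 0.09383333*3.76*22.4 = 7.90302 Nm^3
Total per kg = 1.49147 + 1.22080 + 7.90302 = 10.61529 Nm^3
Total = 10.61529 * 3.2 = 33.97 Nm^3


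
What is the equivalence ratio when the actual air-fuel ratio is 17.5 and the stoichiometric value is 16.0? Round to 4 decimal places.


phi = AFR_stoich / AFR_actual
phi = 16.0 / 17.5 = 0.9143


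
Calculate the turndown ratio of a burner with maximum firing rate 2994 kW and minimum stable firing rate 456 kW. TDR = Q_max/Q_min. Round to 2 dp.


TDR = Q_max / Q_min
TDR = 2994 / 456 = 6.57


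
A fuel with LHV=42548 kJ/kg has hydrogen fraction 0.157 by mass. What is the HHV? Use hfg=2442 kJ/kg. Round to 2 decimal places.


HHV = LHV + hfg * 9 * H
Water addition = 2442 * 9 * 0.157 = 3450.546 kJ/kg
HHV = 42548 + 3450.546 = 45998.55 kJ/kg


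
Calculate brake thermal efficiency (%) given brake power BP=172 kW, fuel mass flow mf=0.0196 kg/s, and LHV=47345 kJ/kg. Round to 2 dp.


eta_BTE = (BP / (mf * LHV)) * 100
Denominator = 0.0196 * 47345 = 927.9620 kW
eta_BTE = (172 / 927.9620) * 100 = 18.54%


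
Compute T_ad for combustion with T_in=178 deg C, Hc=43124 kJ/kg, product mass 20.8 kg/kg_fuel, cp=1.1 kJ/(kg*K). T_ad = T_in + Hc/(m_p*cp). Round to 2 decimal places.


T_ad = T_in + Hc / (m_p * cp)
Denominator = 20.8 * 1.1 = 22.8800
Temperature rise = 43124 / 22.8800 = 1884.79 K
T_ad = 178 + 1884.79 = 2062.79 deg C


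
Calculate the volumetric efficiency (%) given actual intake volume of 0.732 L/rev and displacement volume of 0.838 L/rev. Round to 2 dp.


eta_v = (V_actual / V_disp) * 100
Ratio = 0.732 / 0.838 = 0.8735
eta_v = 0.8735 * 100 = 87.35%


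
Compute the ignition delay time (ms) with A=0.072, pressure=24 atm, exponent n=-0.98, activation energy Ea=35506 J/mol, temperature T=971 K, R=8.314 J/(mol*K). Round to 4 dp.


tau = A * P^n * exp(Ea/(R*T))
P^n = 24^(-0.98) = 0.04440102
Ea/(R*T) = 35506/(8.314*971) = 4.398175
exp(Ea/(R*T)) = 81.302351
tau = 0.072 * 0.04440102 * 81.302351 = 0.2599 ms


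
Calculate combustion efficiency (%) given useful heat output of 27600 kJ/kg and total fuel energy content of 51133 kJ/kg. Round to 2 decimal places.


Efficiency = (Q_useful / Q_fuel) * 100
Efficiency = (27600 / 51133) * 100
Efficiency = 0.5398 * 100 = 53.98%


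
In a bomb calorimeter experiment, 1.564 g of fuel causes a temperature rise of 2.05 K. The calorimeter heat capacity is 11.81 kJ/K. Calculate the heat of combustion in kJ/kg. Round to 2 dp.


Hc = C_cal * delta_T / m_fuel
Q_released = 11.81 * 2.05 = 24.2105 kJ
m_fuel = 1.564 g = 1.564/1000 kg = 0.001564 kg
Hc = 24.2105 / 0.001564 = 15479.86 kJ/kg


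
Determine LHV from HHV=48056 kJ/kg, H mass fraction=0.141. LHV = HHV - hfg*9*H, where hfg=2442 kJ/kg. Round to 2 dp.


LHV = HHV - hfg * 9 * H
Water correction = 2442 * 9 * 0.141 = 3098.898 kJ/kg
LHV = 48056 - 3098.898 = 44957.10 kJ/kg


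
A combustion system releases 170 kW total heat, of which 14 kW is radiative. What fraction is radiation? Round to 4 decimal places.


f_rad = Q_rad / Q_total
f_rad = 14 / 170 = 0.0824


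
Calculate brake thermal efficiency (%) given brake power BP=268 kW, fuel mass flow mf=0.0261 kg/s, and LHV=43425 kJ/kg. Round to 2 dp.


eta_BTE = (BP / (mf * LHV)) * 100
Denominator = 0.0261 * 43425 = 1133.3925 kW
eta_BTE = (268 / 1133.3925) * 100 = 23.65%


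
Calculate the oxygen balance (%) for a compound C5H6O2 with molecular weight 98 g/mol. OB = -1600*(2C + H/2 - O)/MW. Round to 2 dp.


OB = -1600 * (2C + H/2 - O) / MW
Inner = 2*5 + 6/2 - 2 = 11.00
OB = -1600 * 11.00 / 98 = -179.59%


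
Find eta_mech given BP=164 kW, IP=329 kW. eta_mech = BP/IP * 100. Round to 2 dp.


eta_mech = (BP / IP) * 100
Ratio = 164 / 329 = 0.4985
eta_mech = 0.4985 * 100 = 49.85%


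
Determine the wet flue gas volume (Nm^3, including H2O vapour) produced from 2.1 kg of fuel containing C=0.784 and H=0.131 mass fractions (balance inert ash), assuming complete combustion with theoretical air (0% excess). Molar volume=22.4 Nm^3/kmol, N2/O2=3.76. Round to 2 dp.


Per kg fuel: CO2 = (C/12 kmol)*22.4 = (0.784/12)*22.4 = 1.46347 Nm^3
Per kg fuel: H2O = (H/2 kmol)*22.4 = (0.131/2)*22.4 = 1.46720 Nm^3
O2 needed per kg fuel = C/12 + H/4 = 0.784/12 + 0.131/4 = 0.09808333 kmol
Per kg fuel: N2 = O2*3.76*22.4 = 0.09808333*3.76*22.4 = 8.26097 Nm^3
Total per kg = 1.46347 + 1.46720 + 8.26097 = 11.19164 Nm^3
Total = 11.19164 * 2.1 = 23.50 Nm^3


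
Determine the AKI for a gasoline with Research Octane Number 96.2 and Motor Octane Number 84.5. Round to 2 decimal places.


AKI = (RON + MON) / 2
AKI = (96.2 + 84.5) / 2
AKI = 180.7 / 2 = 90.35


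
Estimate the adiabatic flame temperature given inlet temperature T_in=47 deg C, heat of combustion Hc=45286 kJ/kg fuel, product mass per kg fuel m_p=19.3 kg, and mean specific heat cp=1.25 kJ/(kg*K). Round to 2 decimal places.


T_ad = T_in + Hc / (m_p * cp)
Denominator = 19.3 * 1.25 = 24.1250
Temperature rise = 45286 / 24.1250 = 1877.14 K
T_ad = 47 + 1877.14 = 1924.14 deg C


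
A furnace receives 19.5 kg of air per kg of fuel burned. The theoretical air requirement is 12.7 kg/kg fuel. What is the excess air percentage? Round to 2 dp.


Excess air = actual - stoichiometric = 19.5 - 12.7 = 6.80 kg/kg fuel
Excess air % = (excess / stoich) * 100 = (6.80 / 12.7) * 100 = 53.54%


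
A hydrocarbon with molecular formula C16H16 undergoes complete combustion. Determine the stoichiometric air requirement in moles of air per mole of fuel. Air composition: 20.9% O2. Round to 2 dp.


Balanced combustion: C16H16 + 20 O2 -> 16 CO2 + 8 H2O
O2 needed = C + H/4 = 16 + 16/4 = 20.00 moles
Air moles = O2 / 0.209 = 20.00 / 0.209 = 95.69 moles air


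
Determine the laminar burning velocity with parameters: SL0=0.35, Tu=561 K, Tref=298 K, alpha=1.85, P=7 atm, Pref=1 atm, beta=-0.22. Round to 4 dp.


SL = SL0 * (Tu/Tref)^alpha * (P/Pref)^beta
T ratio = 561/298 = 1.88255034
(T ratio)^alpha = 1.88255034^1.85 = 3.223155
(P/Pref)^beta = 7^(-0.22) = 0.651746
SL = 0.35 * 3.223155 * 0.651746 = 0.7352 m/s


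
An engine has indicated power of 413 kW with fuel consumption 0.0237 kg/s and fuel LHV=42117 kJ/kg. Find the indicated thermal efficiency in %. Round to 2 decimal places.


eta_ith = (IP / (mf * LHV)) * 100
Denominator = 0.0237 * 42117 = 998.1729 kW
eta_ith = (413 / 998.1729) * 100 = 41.38%


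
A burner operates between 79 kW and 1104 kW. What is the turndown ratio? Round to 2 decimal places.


TDR = Q_max / Q_min
TDR = 1104 / 79 = 13.97


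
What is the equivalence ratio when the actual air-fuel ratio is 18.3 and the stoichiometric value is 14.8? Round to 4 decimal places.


phi = AFR_stoich / AFR_actual
phi = 14.8 / 18.3 = 0.8087


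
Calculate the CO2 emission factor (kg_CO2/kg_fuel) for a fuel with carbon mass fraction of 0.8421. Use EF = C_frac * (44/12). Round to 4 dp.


EF = C_frac * (M_CO2 / M_C)
EF = 0.8421 * (44/12)
EF = 0.8421 * 3.666667 = 3.0877 kg_CO2/kg_fuel


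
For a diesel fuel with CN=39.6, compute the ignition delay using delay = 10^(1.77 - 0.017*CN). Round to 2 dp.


delay = 10^(1.77 - 0.017*CN)
Exponent = 1.77 - 0.017*39.6 = 1.0968
delay = 10^1.0968 = 12.50 ms


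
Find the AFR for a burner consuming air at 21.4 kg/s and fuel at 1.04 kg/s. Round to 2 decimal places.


AFR = m_air / m_fuel
AFR = 21.4 / 1.04 = 20.58


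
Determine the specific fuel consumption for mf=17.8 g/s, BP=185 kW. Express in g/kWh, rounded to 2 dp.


SFC = (mf / BP) * 3600
Rate = 17.8 / 185 = 0.096216 g/(s*kW)
SFC = 0.096216 * 3600 = 346.38 g/kWh


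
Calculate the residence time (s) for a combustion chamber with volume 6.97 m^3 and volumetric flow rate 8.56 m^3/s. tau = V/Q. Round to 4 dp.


tau = V / Q_flow
tau = 6.97 / 8.56 = 0.8143 s


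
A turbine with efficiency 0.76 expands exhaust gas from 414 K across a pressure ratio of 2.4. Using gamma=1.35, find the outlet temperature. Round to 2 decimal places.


T_out = T_in * (1 - eta * (1 - PR^(-(gamma-1)/gamma)))
Exponent = -(1.35-1)/1.35 = -0.25925926
PR^exp = 2.4^(-0.25925926) = 0.79694200
Factor = 1 - 0.76*(1 - 0.79694200) = 0.84567592
T_out = 414 * 0.84567592 = 350.11 K


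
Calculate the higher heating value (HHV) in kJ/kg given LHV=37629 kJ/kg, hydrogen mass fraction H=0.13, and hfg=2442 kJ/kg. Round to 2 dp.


HHV = LHV + hfg * 9 * H
Water addition = 2442 * 9 * 0.13 = 2857.140 kJ/kg
HHV = 37629 + 2857.140 = 40486.14 kJ/kg


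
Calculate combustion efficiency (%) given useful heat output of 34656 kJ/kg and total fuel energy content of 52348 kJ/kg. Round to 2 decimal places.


Efficiency = (Q_useful / Q_fuel) * 100
Efficiency = (34656 / 52348) * 100
Efficiency = 0.6620 * 100 = 66.20%


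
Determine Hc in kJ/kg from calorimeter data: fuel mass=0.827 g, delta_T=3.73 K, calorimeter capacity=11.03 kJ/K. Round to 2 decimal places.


Hc = C_cal * delta_T / m_fuel
Q_released = 11.03 * 3.73 = 41.1419 kJ
m_fuel = 0.827 g = 0.827/1000 kg = 0.000827 kg
Hc = 41.1419 / 0.000827 = 49748.37 kJ/kg


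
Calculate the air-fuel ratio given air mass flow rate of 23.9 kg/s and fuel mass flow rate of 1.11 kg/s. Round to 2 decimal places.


AFR = m_air / m_fuel
AFR = 23.9 / 1.11 = 21.53


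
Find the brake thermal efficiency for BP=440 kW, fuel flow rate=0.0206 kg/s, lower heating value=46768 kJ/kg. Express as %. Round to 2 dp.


eta_BTE = (BP / (mf * LHV)) * 100
Denominator = 0.0206 * 46768 = 963.4208 kW
eta_BTE = (440 / 963.4208) * 100 = 45.67%


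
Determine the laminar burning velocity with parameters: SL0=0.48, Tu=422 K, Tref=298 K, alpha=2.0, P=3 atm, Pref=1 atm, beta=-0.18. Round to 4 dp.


SL = SL0 * (Tu/Tref)^alpha * (P/Pref)^beta
T ratio = 422/298 = 1.41610738
(T ratio)^alpha = 1.41610738^2.0 = 2.005360
(P/Pref)^beta = 3^(-0.18) = 0.820575
SL = 0.48 * 2.005360 * 0.820575 = 0.7899 m/s
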